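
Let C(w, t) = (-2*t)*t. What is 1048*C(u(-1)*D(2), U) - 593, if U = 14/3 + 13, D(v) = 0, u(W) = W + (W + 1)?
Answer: -5893001/9 ≈ -6.5478e+5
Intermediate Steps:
u(W) = 1 + 2*W (u(W) = W + (1 + W) = 1 + 2*W)
U = 53/3 (U = 14*(⅓) + 13 = 14/3 + 13 = 53/3 ≈ 17.667)
C(w, t) = -2*t²
1048*C(u(-1)*D(2), U) - 593 = 1048*(-2*(53/3)²) - 593 = 1048*(-2*2809/9) - 593 = 1048*(-5618/9) - 593 = -5887664/9 - 593 = -5893001/9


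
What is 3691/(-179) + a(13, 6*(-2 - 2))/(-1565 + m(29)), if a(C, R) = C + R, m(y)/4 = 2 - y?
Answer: -6173074/299467 ≈ -20.614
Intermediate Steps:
m(y) = 8 - 4*y (m(y) = 4*(2 - y) = 8 - 4*y)
3691/(-179) + a(13, 6*(-2 - 2))/(-1565 + m(29)) = 3691/(-179) + (13 + 6*(-2 - 2))/(-1565 + (8 - 4*29)) = 3691*(-1/179) + (13 + 6*(-4))/(-1565 + (8 - 116)) = -3691/179 + (13 - 24)/(-1565 - 108) = -3691/179 - 11/(-1673) = -3691/179 - 11*(-1/1673) = -3691/179 + 11/1673 = -6173074/299467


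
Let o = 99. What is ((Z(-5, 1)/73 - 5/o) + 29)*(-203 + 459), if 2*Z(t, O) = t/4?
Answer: 53543968/7227 ≈ 7408.9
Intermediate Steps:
Z(t, O) = t/8 (Z(t, O) = (t/4)/2 = t/8)
((Z(-5, 1)/73 - 5/o) + 29)*(-203 + 459) = ((((⅛)*(-5))/73 - 5/99) + 29)*(-203 + 459) = ((-5/8*1/73 - 5*1/99) + 29)*256 = ((-5/584 - 5/99) + 29)*256 = (-3415/57816 + 29)*256 = (1673249/57816)*256 = 53543968/7227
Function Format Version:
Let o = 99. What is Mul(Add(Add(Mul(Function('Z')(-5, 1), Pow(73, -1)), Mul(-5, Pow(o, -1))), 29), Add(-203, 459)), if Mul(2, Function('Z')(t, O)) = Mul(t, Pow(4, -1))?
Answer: Rational(53543968, 7227) ≈ 7408.9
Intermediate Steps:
Function('Z')(t, O) = Mul(Rational(1, 8), t) (Function('Z')(t, O) = Mul(Rational(1, 2), Mul(t, Pow(4, -1))) = Mul(Rational(1, 2), Mul(t, Rational(1, 4))) = Mul(Rational(1, 2), Mul(Rational(1, 4), t)) = Mul(Rational(1, 8), t))
Mul(Add(Add(Mul(Function('Z')(-5, 1), Pow(73, -1)), Mul(-5, Pow(o, -1))), 29), Add(-203, 459)) = Mul(Add(Add(Mul(Mul(Rational(1, 8), -5), Pow(73, -1)), Mul(-5, Pow(99, -1))), 29), Add(-203, 459)) = Mul(Add(Add(Mul(Rational(-5, 8), Rational(1, 73)), Mul(-5, Rational(1, 99))), 29), 256) = Mul(Add(Add(Rational(-5, 584), Rational(-5, 99)), 29), 256) = Mul(Add(Rational(-3415, 57816), 29), 256) = Mul(Rational(1673249, 57816), 256) = Rational(53543968, 7227)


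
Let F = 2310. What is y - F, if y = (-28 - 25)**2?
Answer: 499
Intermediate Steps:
y = 2809 (y = (-53)**2 = 2809)
y - F = 2809 - 1*2310 = 2809 - 2310 = 499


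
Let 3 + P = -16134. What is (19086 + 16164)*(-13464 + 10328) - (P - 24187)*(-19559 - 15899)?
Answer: -1540352392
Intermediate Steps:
P = -16137 (P = -3 - 16134 = -16137)
(19086 + 16164)*(-13464 + 10328) - (P - 24187)*(-19559 - 15899) = (19086 + 16164)*(-13464 + 10328) - (-16137 - 24187)*(-19559 - 15899) = 35250*(-3136) - (-40324)*(-35458) = -110544000 - 1*1429808392 = -110544000 - 1429808392 = -1540352392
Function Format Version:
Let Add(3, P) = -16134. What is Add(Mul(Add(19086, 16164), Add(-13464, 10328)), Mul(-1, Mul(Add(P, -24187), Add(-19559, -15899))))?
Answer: -1540352392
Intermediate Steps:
P = -16137 (P = Add(-3, -16134) = -16137)
Add(Mul(Add(19086, 16164), Add(-13464, 10328)), Mul(-1, Mul(Add(P, -24187), Add(-19559, -15899)))) = Add(Mul(Add(19086, 16164), Add(-13464, 10328)), Mul(-1, Mul(Add(-16137, -24187), Add(-19559, -15899)))) = Add(Mul(35250, -3136), Mul(-1, Mul(-40324, -35458))) = Add(-110544000, Mul(-1, 1429808392)) = Add(-110544000, -1429808392) = -1540352392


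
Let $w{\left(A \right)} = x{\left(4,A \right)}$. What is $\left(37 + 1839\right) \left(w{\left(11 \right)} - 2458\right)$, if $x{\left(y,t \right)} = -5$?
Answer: $-4620588$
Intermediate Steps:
$w{\left(A \right)} = -5$
$\left(37 + 1839\right) \left(w{\left(11 \right)} - 2458\right) = \left(37 + 1839\right) \left(-5 - 2458\right) = 1876 \left(-2463\right) = -4620588$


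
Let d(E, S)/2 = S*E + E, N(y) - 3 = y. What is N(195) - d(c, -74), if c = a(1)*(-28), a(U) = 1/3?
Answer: -3494/3 ≈ -1164.7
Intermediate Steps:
N(y) = 3 + y
a(U) = ⅓
c = -28/3 (c = (⅓)*(-28) = -28/3 ≈ -9.3333)
d(E, S) = 2*E + 2*E*S (d(E, S) = 2*(S*E + E) = 2*(E*S + E) = 2*(E + E*S) = 2*E + 2*E*S)
N(195) - d(c, -74) = (3 + 195) - 2*(-28)*(1 - 74)/3 = 198 - 2*(-28)*(-73)/3 = 198 - 1*4088/3 = 198 - 4088/3 = -3494/3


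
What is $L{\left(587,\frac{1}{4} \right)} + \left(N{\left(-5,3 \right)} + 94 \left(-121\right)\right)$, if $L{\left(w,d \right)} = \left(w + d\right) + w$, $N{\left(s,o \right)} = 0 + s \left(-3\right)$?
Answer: $- \frac{40739}{4} \approx -10185.0$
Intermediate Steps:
$N{\left(s,o \right)} = - 3 s$ ($N{\left(s,o \right)} = 0 - 3 s = - 3 s$)
$L{\left(w,d \right)} = d + 2 w$ ($L{\left(w,d \right)} = \left(d + w\right) + w = d + 2 w$)
$L{\left(587,\frac{1}{4} \right)} + \left(N{\left(-5,3 \right)} + 94 \left(-121\right)\right) = \left(\frac{1}{4} + 2 \cdot 587\right) + \left(\left(-3\right) \left(-5\right) + 94 \left(-121\right)\right) = \left(\frac{1}{4} + 1174\right) + \left(15 - 11374\right) = \frac{4697}{4} - 11359 = - \frac{40739}{4}$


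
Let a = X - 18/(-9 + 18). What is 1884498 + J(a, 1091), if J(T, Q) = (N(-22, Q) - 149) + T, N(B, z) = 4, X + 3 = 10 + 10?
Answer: 1884368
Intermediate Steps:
X = 17 (X = -3 + (10 + 10) = -3 + 20 = 17)
a = 15 (a = 17 - 18/(-9 + 18) = 17 - 18/9 = 17 + (⅑)*(-18) = 17 - 2 = 15)
J(T, Q) = -145 + T (J(T, Q) = (4 - 149) + T = -145 + T)
1884498 + J(a, 1091) = 1884498 + (-145 + 15) = 1884498 - 130 = 1884368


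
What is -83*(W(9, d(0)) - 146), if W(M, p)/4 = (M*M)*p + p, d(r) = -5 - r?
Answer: 148238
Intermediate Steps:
W(M, p) = 4*p + 4*p*M² (W(M, p) = 4*((M*M)*p + p) = 4*(M²*p + p) = 4*(p*M² + p) = 4*(p + p*M²) = 4*p + 4*p*M²)
-83*(W(9, d(0)) - 146) = -83*(4*(-5 - 1*0)*(1 + 9²) - 146) = -83*(4*(-5 + 0)*(1 + 81) - 146) = -83*(4*(-5)*82 - 146) = -83*(-1640 - 146) = -83*(-1786) = 148238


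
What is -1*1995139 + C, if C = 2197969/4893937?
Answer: -9764082374274/4893937 ≈ -1.9951e+6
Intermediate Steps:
C = 2197969/4893937 (C = 2197969*(1/4893937) = 2197969/4893937 ≈ 0.44912)
-1*1995139 + C = -1*1995139 + 2197969/4893937 = -1995139 + 2197969/4893937 = -9764082374274/4893937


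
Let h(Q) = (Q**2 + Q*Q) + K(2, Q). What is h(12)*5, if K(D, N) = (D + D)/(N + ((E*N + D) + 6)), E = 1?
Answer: 11525/8 ≈ 1440.6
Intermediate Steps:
K(D, N) = 2*D/(6 + D + 2*N) (K(D, N) = (D + D)/(N + ((1*N + D) + 6)) = (2*D)/(N + ((N + D) + 6)) = (2*D)/(N + ((D + N) + 6)) = (2*D)/(N + (6 + D + N)) = (2*D)/(6 + D + 2*N) = 2*D/(6 + D + 2*N))
h(Q) = 2*Q**2 + 4/(8 + 2*Q) (h(Q) = (Q**2 + Q*Q) + 2*2/(6 + 2 + 2*Q) = (Q**2 + Q**2) + 2*2/(8 + 2*Q) = 2*Q**2 + 4/(8 + 2*Q))
h(12)*5 = (2*(1 + 12**2*(4 + 12))/(4 + 12))*5 = (2*(1 + 144*16)/16)*5 = (2*(1/16)*(1 + 2304))*5 = (2*(1/16)*2305)*5 = (2305/8)*5 = 11525/8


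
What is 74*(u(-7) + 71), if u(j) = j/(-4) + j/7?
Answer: 10619/2 ≈ 5309.5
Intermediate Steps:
u(j) = -3*j/28 (u(j) = j*(-1/4) + j*(1/7) = -j/4 + j/7 = -3*j/28)
74*(u(-7) + 71) = 74*(-3/28*(-7) + 71) = 74*(3/4 + 71) = 74*(287/4) = 10619/2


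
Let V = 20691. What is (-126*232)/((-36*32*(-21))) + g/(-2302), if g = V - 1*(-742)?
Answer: -290575/27624 ≈ -10.519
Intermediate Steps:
g = 21433 (g = 20691 - 1*(-742) = 20691 + 742 = 21433)
(-126*232)/((-36*32*(-21))) + g/(-2302) = (-126*232)/((-36*32*(-21))) + 21433/(-2302) = -29232/((-1152*(-21))) + 21433*(-1/2302) = -29232/24192 - 21433/2302 = -29232*1/24192 - 21433/2302 = -29/24 - 21433/2302 = -290575/27624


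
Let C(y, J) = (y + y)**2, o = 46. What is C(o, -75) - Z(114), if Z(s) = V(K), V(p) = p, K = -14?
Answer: 8478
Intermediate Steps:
C(y, J) = 4*y**2 (C(y, J) = (2*y)**2 = 4*y**2)
Z(s) = -14
C(o, -75) - Z(114) = 4*46**2 - 1*(-14) = 4*2116 + 14 = 8464 + 14 = 8478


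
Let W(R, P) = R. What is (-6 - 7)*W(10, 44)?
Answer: -130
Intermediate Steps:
(-6 - 7)*W(10, 44) = (-6 - 7)*10 = -13*10 = -130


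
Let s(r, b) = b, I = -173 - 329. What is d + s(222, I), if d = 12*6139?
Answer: 73166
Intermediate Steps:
I = -502
d = 73668
d + s(222, I) = 73668 - 502 = 73166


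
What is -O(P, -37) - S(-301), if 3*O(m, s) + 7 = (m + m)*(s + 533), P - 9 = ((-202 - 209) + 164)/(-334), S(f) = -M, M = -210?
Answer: -1717529/501 ≈ -3428.2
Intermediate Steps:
S(f) = 210 (S(f) = -1*(-210) = 210)
P = 3253/334 (P = 9 + ((-202 - 209) + 164)/(-334) = 9 + (-411 + 164)*(-1/334) = 9 - 247*(-1/334) = 9 + 247/334 = 3253/334 ≈ 9.7395)
O(m, s) = -7/3 + 2*m*(533 + s)/3 (O(m, s) = -7/3 + ((m + m)*(s + 533))/3 = -7/3 + ((2*m)*(533 + s))/3 = -7/3 + (2*m*(533 + s))/3 = -7/3 + 2*m*(533 + s)/3)
-O(P, -37) - S(-301) = -(-7/3 + (1066/3)*(3253/334) + (⅔)*(3253/334)*(-37)) - 1*210 = -(-7/3 + 1733849/501 - 120361/501) - 210 = -1*1612319/501 - 210 = -1612319/501 - 210 = -1717529/501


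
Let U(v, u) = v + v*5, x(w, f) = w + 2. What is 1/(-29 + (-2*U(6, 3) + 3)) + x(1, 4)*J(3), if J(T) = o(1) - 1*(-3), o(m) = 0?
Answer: 881/98 ≈ 8.9898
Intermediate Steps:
x(w, f) = 2 + w
U(v, u) = 6*v (U(v, u) = v + 5*v = 6*v)
J(T) = 3 (J(T) = 0 - 1*(-3) = 0 + 3 = 3)
1/(-29 + (-2*U(6, 3) + 3)) + x(1, 4)*J(3) = 1/(-29 + (-12*6 + 3)) + (2 + 1)*3 = 1/(-29 + (-2*36 + 3)) + 3*3 = 1/(-29 + (-72 + 3)) + 9 = 1/(-29 - 69) + 9 = 1/(-98) + 9 = -1/98 + 9 = 881/98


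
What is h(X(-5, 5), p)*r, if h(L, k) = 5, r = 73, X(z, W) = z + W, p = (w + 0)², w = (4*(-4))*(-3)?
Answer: 365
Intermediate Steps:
w = 48 (w = -16*(-3) = 48)
p = 2304 (p = (48 + 0)² = 48² = 2304)
X(z, W) = W + z
h(X(-5, 5), p)*r = 5*73 = 365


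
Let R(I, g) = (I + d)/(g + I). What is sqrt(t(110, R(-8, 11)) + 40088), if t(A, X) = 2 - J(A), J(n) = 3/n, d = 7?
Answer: sqrt(485088670)/110 ≈ 200.22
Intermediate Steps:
R(I, g) = (7 + I)/(I + g) (R(I, g) = (I + 7)/(g + I) = (7 + I)/(I + g))
t(A, X) = 2 - 3/A
sqrt(t(110, R(-8, 11)) + 40088) = sqrt((2 - 3/110) + 40088) = sqrt(217/110 + 40088) = sqrt(4409897/110) = sqrt(485088670)/110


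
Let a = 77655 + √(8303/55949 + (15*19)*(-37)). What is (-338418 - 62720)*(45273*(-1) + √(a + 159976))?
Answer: 18160720674 - 401138*√(743854085806231 + 55949*I*√33008449842998)/55949 ≈ 1.7965e+10 - 42251.0*I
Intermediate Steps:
a = 77655 + I*√33008449842998/55949 (a = 77655 + √(8303*(1/55949) + 285*(-37)) = 77655 + √(8303/55949 - 10545) = 77655 + √(-589973902/55949) = 77655 + I*√33008449842998/55949 ≈ 77655.0 + 102.69*I)
(-338418 - 62720)*(45273*(-1) + √(a + 159976)) = (-338418 - 62720)*(45273*(-1) + √((77655 + I*√33008449842998/55949) + 159976)) = -401138*(-45273 + √(237631 + I*√33008449842998/55949)) = 18160720674 - 401138*√(237631 + I*√33008449842998/55949)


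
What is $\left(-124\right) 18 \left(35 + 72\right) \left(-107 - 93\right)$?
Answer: $47764800$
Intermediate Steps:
$\left(-124\right) 18 \left(35 + 72\right) \left(-107 - 93\right) = - 2232 \cdot 107 \left(-200\right) = \left(-2232\right) \left(-21400\right) = 47764800$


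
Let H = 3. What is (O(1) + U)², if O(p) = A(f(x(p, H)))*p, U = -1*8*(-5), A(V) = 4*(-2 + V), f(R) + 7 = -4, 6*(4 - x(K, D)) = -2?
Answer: 144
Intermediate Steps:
x(K, D) = 13/3 (x(K, D) = 4 - ⅙*(-2) = 4 + ⅓ = 13/3)
f(R) = -11 (f(R) = -7 - 4 = -11)
A(V) = -8 + 4*V
U = 40 (U = -8*(-5) = 40)
O(p) = -52*p (O(p) = (-8 + 4*(-11))*p = (-8 - 44)*p = -52*p)
(O(1) + U)² = (-52*1 + 40)² = (-52 + 40)² = (-12)² = 144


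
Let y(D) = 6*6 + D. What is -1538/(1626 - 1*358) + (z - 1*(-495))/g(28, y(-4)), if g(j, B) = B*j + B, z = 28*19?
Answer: -31257/294176 ≈ -0.10625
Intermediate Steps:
z = 532
y(D) = 36 + D
g(j, B) = B + B*j
-1538/(1626 - 1*358) + (z - 1*(-495))/g(28, y(-4)) = -1538/(1626 - 1*358) + (532 - 1*(-495))/(((36 - 4)*(1 + 28))) = -1538/(1626 - 358) + (532 + 495)/((32*29)) = -1538/1268 + 1027/928 = -1538*1/1268 + 1027*(1/928) = -769/634 + 1027/928 = -31257/294176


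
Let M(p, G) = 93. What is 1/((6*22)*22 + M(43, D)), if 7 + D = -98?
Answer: 1/2997 ≈ 0.00033367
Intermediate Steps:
D = -105 (D = -7 - 98 = -105)
1/((6*22)*22 + M(43, D)) = 1/((6*22)*22 + 93) = 1/(132*22 + 93) = 1/(2904 + 93) = 1/2997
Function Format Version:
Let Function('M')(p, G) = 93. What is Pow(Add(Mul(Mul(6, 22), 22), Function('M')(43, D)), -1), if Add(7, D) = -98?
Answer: Rational(1, 2997) ≈ 0.00033367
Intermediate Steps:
D = -105 (D = Add(-7, -98) = -105)
Pow(Add(Mul(Mul(6, 22), 22), Function('M')(43, D)), -1) = Pow(Add(Mul(Mul(6, 22), 22), 93), -1) = Pow(Add(Mul(132, 22), 93), -1) = Pow(Add(2904, 93), -1) = Pow(2997, -1) = Rational(1, 2997)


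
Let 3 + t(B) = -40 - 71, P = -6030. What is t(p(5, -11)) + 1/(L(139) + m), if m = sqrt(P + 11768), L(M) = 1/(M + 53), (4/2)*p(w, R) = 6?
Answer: -24113922126/211525631 + 36864*sqrt(5738)/211525631 ≈ -113.99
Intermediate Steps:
p(w, R) = 3 (p(w, R) = (1/2)*6 = 3)
L(M) = 1/(53 + M)
m = sqrt(5738) (m = sqrt(-6030 + 11768) = sqrt(5738) ≈ 75.750)
t(B) = -114 (t(B) = -3 + (-40 - 71) = -3 - 111 = -114)
t(p(5, -11)) + 1/(L(139) + m) = -114 + 1/(1/(53 + 139) + sqrt(5738)) = -114 + 1/(1/192 + sqrt(5738))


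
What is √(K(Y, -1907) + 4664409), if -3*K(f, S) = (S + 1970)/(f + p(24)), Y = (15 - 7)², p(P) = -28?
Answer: √167918703/6 ≈ 2159.7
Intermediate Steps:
Y = 64 (Y = 8² = 64)
K(f, S) = -(1970 + S)/(3*(-28 + f)) (K(f, S) = -(S + 1970)/(3*(f - 28)) = -(1970 + S)/(3*(-28 + f)))
√(K(Y, -1907) + 4664409) = √((-1970 - 1*(-1907))/(3*(-28 + 64)) + 4664409) = √((⅓)*(-1970 + 1907)/36 + 4664409) = √((⅓)*(1/36)*(-63) + 4664409) = √(-7/12 + 4664409) = √(55972901/12) = √167918703/6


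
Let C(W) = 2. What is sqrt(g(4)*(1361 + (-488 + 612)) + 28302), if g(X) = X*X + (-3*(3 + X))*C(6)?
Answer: 2*I*sqrt(2577) ≈ 101.53*I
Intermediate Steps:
g(X) = -18 + X**2 - 6*X (g(X) = X*X - 3*(3 + X)*2 = X**2 + (-9 - 3*X)*2 = X**2 + (-18 - 6*X) = -18 + X**2 - 6*X)
sqrt(g(4)*(1361 + (-488 + 612)) + 28302) = sqrt((-18 + 4**2 - 6*4)*(1361 + (-488 + 612)) + 28302) = sqrt((-18 + 16 - 24)*(1361 + 124) + 28302) = sqrt(-26*1485 + 28302) = sqrt(-38610 + 28302) = sqrt(-10308) = 2*I*sqrt(2577)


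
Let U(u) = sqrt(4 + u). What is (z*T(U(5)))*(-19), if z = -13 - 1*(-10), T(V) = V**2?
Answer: 513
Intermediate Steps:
z = -3 (z = -13 + 10 = -3)
(z*T(U(5)))*(-19) = -3*(sqrt(4 + 5))**2*(-19) = -3*(sqrt(9))**2*(-19) = -3*3**2*(-19) = -3*9*(-19) = -27*(-19) = 513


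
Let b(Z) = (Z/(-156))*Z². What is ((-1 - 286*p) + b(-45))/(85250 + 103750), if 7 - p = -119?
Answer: -1843549/9828000 ≈ -0.18758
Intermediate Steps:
p = 126 (p = 7 - 1*(-119) = 7 + 119 = 126)
b(Z) = -Z³/156 (b(Z) = (Z*(-1/156))*Z² = (-Z/156)*Z² = -Z³/156)
((-1 - 286*p) + b(-45))/(85250 + 103750) = ((-1 - 286*126) - 1/156*(-45)³)/(85250 + 103750) = ((-1 - 36036) - 1/156*(-91125))/189000 = (-36037 + 30375/52)*(1/189000) = -1843549/52*1/189000 = -1843549/9828000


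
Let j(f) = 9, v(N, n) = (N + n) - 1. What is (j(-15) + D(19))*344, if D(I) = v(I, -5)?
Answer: 7568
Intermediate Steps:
v(N, n) = -1 + N + n
D(I) = -6 + I (D(I) = -1 + I - 5 = -6 + I)
(j(-15) + D(19))*344 = (9 + (-6 + 19))*344 = (9 + 13)*344 = 22*344 = 7568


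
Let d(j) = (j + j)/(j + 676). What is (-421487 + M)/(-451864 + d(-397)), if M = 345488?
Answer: 21203721/126070850 ≈ 0.16819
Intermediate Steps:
d(j) = 2*j/(676 + j) (d(j) = (2*j)/(676 + j) = 2*j/(676 + j))
(-421487 + M)/(-451864 + d(-397)) = (-421487 + 345488)/(-451864 + 2*(-397)/(676 - 397)) = -75999/(-451864 + 2*(-397)/279) = -75999/(-451864 + 2*(-397)*(1/279)) = -75999/(-451864 - 794/279) = -75999/(-126070850/279) = -75999*(-279/126070850) = 21203721/126070850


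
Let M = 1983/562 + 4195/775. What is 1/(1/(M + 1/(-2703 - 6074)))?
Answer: 6836168981/764564470 ≈ 8.9413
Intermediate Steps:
M = 778883/87110 (M = 1983*(1/562) + 4195*(1/775) = 1983/562 + 839/155 = 778883/87110 ≈ 8.9414)
1/(1/(M + 1/(-2703 - 6074))) = 1/(1/(778883/87110 + 1/(-2703 - 6074))) = 1/(1/(778883/87110 + 1/(-8777))) = 1/(1/(778883/87110 - 1/8777)) = 1/(1/(6836168981/764564470)) = 1/(764564470/6836168981) = 6836168981/764564470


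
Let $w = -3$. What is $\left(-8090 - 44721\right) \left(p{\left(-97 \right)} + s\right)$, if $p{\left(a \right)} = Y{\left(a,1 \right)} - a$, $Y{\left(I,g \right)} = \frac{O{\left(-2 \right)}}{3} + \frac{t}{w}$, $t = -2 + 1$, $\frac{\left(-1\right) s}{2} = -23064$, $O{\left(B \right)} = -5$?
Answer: $- \frac{7323354181}{3} \approx -2.4411 \cdot 10^{9}$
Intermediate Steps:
$s = 46128$ ($s = \left(-2\right) \left(-23064\right) = 46128$)
$t = -1$
$Y{\left(I,g \right)} = - \frac{4}{3}$ ($Y{\left(I,g \right)} = - \frac{5}{3} - \frac{1}{-3} = \left(-5\right) \frac{1}{3} - - \frac{1}{3} = - \frac{5}{3} + \frac{1}{3} = - \frac{4}{3}$)
$p{\left(a \right)} = - \frac{4}{3} - a$
$\left(-8090 - 44721\right) \left(p{\left(-97 \right)} + s\right) = \left(-8090 - 44721\right) \left(\left(- \frac{4}{3} - -97\right) + 46128\right) = - 52811 \left(\left(- \frac{4}{3} + 97\right) + 46128\right) = - 52811 \left(\frac{287}{3} + 46128\right) = \left(-52811\right) \frac{138671}{3} = - \frac{7323354181}{3}$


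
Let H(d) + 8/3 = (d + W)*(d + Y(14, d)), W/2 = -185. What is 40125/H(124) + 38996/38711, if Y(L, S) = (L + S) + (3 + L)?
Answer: 673965947/1594196402 ≈ 0.42276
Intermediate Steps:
W = -370 (W = 2*(-185) = -370)
Y(L, S) = 3 + S + 2*L
H(d) = -8/3 + (-370 + d)*(31 + 2*d) (H(d) = -8/3 + (d - 370)*(d + (3 + d + 2*14)) = -8/3 + (-370 + d)*(d + (3 + d + 28)) = -8/3 + (-370 + d)*(d + (31 + d)) = -8/3 + (-370 + d)*(31 + 2*d))
40125/H(124) + 38996/38711 = 40125/(-34418/3 - 709*124 + 2*124²) + 38996/38711 = 40125/(-34418/3 - 87916 + 2*15376) + 38996*(1/38711) = 40125/(-34418/3 - 87916 + 30752) + 38996/38711 = 40125/(-205910/3) + 38996/38711 = 40125*(-3/205910) + 38996/38711 = -24075/41182 + 38996/38711 = 673965947/1594196402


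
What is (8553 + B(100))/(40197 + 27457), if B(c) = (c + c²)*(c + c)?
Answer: 2028553/67654 ≈ 29.984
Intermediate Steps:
B(c) = 2*c*(c + c²) (B(c) = (c + c²)*(2*c) = 2*c*(c + c²))
(8553 + B(100))/(40197 + 27457) = (8553 + 2*100²*(1 + 100))/(40197 + 27457) = (8553 + 2*10000*101)/67654 = (8553 + 2020000)*(1/67654) = 2028553*(1/67654) = 2028553/67654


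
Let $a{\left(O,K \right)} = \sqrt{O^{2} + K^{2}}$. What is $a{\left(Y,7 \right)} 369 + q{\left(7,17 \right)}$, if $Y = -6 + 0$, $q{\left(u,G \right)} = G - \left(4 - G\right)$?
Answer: $30 + 369 \sqrt{85} \approx 3432.0$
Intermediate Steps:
$q{\left(u,G \right)} = -4 + 2 G$ ($q{\left(u,G \right)} = G + \left(-4 + G\right) = -4 + 2 G$)
$Y = -6$
$a{\left(O,K \right)} = \sqrt{K^{2} + O^{2}}$
$a{\left(Y,7 \right)} 369 + q{\left(7,17 \right)} = \sqrt{7^{2} + \left(-6\right)^{2}} \cdot 369 + \left(-4 + 2 \cdot 17\right) = \sqrt{49 + 36} \cdot 369 + \left(-4 + 34\right) = \sqrt{85} \cdot 369 + 30 = 369 \sqrt{85} + 30 = 30 + 369 \sqrt{85}$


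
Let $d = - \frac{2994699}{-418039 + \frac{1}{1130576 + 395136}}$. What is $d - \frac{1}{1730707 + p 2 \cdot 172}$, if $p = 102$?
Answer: $\frac{8068001829726748193}{1126236621283174765} \approx 7.1637$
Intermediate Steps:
$d = \frac{4569048200688}{637807118767}$ ($d = - \frac{2994699}{-418039 + \frac{1}{1525712}} = - \frac{2994699}{- \frac{637807118767}{1525712}} = \left(-2994699\right) \left(- \frac{1525712}{637807118767}\right) = \frac{4569048200688}{637807118767} \approx 7.1637$)
$d - \frac{1}{1730707 + p 2 \cdot 172} = \frac{4569048200688}{637807118767} - \frac{1}{1730707 + 102 \cdot 2 \cdot 172} = \frac{4569048200688}{637807118767} - \frac{1}{1730707 + 204 \cdot 172} = \frac{4569048200688}{637807118767} - \frac{1}{1730707 + 35088} = \frac{4569048200688}{637807118767} - \frac{1}{1765795} = \frac{8068001829726748193}{1126236621283174765}$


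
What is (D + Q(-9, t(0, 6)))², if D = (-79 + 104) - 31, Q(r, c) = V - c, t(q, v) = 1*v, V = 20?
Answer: 64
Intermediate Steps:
t(q, v) = v
Q(r, c) = 20 - c
D = -6 (D = 25 - 31 = -6)
(D + Q(-9, t(0, 6)))² = (-6 + (20 - 1*6))² = (-6 + (20 - 6))² = (-6 + 14)² = 8² = 64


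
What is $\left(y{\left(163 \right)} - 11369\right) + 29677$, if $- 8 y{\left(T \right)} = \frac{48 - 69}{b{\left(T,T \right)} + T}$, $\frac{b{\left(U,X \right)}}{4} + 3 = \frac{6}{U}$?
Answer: $\frac{3608436991}{197096} \approx 18308.0$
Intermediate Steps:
$b{\left(U,X \right)} = -12 + \frac{24}{U}$ ($b{\left(U,X \right)} = -12 + 4 \frac{6}{U} = -12 + \frac{24}{U}$)
$y{\left(T \right)} = \frac{21}{8 \left(-12 + T + \frac{24}{T}\right)}$ ($y{\left(T \right)} = - \frac{\left(48 - 69\right) \frac{1}{\left(-12 + \frac{24}{T}\right) + T}}{8} = - \frac{\left(-21\right) \frac{1}{-12 + T + \frac{24}{T}}}{8} = \frac{21}{8 \left(-12 + T + \frac{24}{T}\right)}$)
$\left(y{\left(163 \right)} - 11369\right) + 29677 = \left(\frac{21}{8} \cdot 163 \frac{1}{24 + 163 \left(-12 + 163\right)} - 11369\right) + 29677 = \left(\frac{21}{8} \cdot 163 \frac{1}{24 + 163 \cdot 151} - 11369\right) + 29677 = \left(\frac{21}{8} \cdot 163 \frac{1}{24 + 24613} - 11369\right) + 29677 = \left(\frac{21}{8} \cdot 163 \cdot \frac{1}{24637} - 11369\right) + 29677 = \left(\frac{3423}{197096} - 11369\right) + 29677 = - \frac{2240781001}{197096} + 29677 = \frac{3608436991}{197096}$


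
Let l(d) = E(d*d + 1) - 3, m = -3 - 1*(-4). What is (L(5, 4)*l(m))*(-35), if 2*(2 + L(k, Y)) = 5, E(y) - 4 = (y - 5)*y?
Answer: 175/2 ≈ 87.500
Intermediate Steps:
E(y) = 4 + y*(-5 + y) (E(y) = 4 + (y - 5)*y = 4 + (-5 + y)*y = 4 + y*(-5 + y))
L(k, Y) = ½ (L(k, Y) = -2 + (½)*5 = -2 + 5/2 = ½)
m = 1 (m = -3 + 4 = 1)
l(d) = -4 + (1 + d²)² - 5*d² (l(d) = (4 + (d*d + 1)² - 5*(d*d + 1)) - 3 = (4 + (d² + 1)² - 5*(d² + 1)) - 3 = (4 + (1 + d²)² - 5*(1 + d²)) - 3 = (4 + (1 + d²)² + (-5 - 5*d²)) - 3 = (-1 + (1 + d²)² - 5*d²) - 3 = -4 + (1 + d²)² - 5*d²)
(L(5, 4)*l(m))*(-35) = ((-3 + 1⁴ - 3*1²)/2)*(-35) = ((-3 + 1 - 3*1)/2)*(-35) = ((-3 + 1 - 3)/2)*(-35) = ((½)*(-5))*(-35) = -5/2*(-35) = 175/2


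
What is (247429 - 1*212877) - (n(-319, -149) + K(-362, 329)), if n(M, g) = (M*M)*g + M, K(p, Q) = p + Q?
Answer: 15197293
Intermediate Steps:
K(p, Q) = Q + p
n(M, g) = M + g*M**2 (n(M, g) = M**2*g + M = g*M**2 + M = M + g*M**2)
(247429 - 1*212877) - (n(-319, -149) + K(-362, 329)) = (247429 - 1*212877) - (-319*(1 - 319*(-149)) + (329 - 362)) = (247429 - 212877) - (-319*(1 + 47531) - 33) = 34552 - (-319*47532 - 33) = 34552 - (-15162708 - 33) = 34552 - 1*(-15162741) = 34552 + 15162741 = 15197293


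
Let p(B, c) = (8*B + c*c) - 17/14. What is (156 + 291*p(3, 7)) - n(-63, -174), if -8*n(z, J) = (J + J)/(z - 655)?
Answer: 211551411/10052 ≈ 21046.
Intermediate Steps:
p(B, c) = -17/14 + c² + 8*B (p(B, c) = (8*B + c²) - 17*1/14 = (c² + 8*B) - 17/14 = -17/14 + c² + 8*B)
n(z, J) = -J/(4*(-655 + z)) (n(z, J) = -(J + J)/(8*(z - 655)) = -2*J/(8*(-655 + z)) = -J/(4*(-655 + z)))
(156 + 291*p(3, 7)) - n(-63, -174) = (156 + 291*(-17/14 + 7² + 8*3)) - (-1)*(-174)/(-2620 + 4*(-63)) = (156 + 291*(-17/14 + 49 + 24)) - (-1)*(-174)/(-2620 - 252) = (156 + 291*(1005/14)) - (-1)*(-174)/(-2872) = (156 + 292455/14) - (-1)*(-174)*(-1)/2872 = 294639/14 - 1*(-87/1436) = 294639/14 + 87/1436 = 211551411/10052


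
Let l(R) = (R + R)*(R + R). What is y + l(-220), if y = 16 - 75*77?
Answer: 187841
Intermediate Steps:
y = -5759 (y = 16 - 5775 = -5759)
l(R) = 4*R² (l(R) = (2*R)*(2*R) = 4*R²)
y + l(-220) = -5759 + 4*(-220)² = -5759 + 4*48400 = -5759 + 193600 = 187841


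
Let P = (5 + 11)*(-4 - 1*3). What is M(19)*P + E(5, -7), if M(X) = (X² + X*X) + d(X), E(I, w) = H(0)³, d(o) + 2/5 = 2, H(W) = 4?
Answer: -404896/5 ≈ -80979.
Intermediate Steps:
d(o) = 8/5 (d(o) = -⅖ + 2 = 8/5)
P = -112 (P = 16*(-4 - 3) = 16*(-7) = -112)
E(I, w) = 64 (E(I, w) = 4³ = 64)
M(X) = 8/5 + 2*X² (M(X) = (X² + X*X) + 8/5 = (X² + X²) + 8/5 = 2*X² + 8/5 = 8/5 + 2*X²)
M(19)*P + E(5, -7) = (8/5 + 2*19²)*(-112) + 64 = (8/5 + 2*361)*(-112) + 64 = (8/5 + 722)*(-112) + 64 = (3618/5)*(-112) + 64 = -405216/5 + 64 = -404896/5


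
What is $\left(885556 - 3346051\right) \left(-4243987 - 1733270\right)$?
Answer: $14707010962215$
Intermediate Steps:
$\left(885556 - 3346051\right) \left(-4243987 - 1733270\right) = \left(-2460495\right) \left(-5977257\right) = 14707010962215$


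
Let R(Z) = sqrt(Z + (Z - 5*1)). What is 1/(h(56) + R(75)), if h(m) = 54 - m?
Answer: 2/141 + sqrt(145)/141 ≈ 0.099586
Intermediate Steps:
R(Z) = sqrt(-5 + 2*Z) (R(Z) = sqrt(Z + (Z - 5)) = sqrt(Z + (-5 + Z)) = sqrt(-5 + 2*Z))
1/(h(56) + R(75)) = 1/((54 - 1*56) + sqrt(-5 + 2*75)) = 1/((54 - 56) + sqrt(-5 + 150)) = 1/(-2 + sqrt(145))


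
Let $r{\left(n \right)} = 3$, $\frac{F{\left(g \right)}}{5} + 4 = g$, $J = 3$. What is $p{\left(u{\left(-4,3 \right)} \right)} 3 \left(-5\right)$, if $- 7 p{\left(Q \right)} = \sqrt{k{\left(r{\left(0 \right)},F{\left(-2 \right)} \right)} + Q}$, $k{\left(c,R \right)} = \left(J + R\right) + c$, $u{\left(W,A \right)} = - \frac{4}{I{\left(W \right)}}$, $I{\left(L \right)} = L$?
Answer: $\frac{15 i \sqrt{23}}{7} \approx 10.277 i$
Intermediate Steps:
$F{\left(g \right)} = -20 + 5 g$
$u{\left(W,A \right)} = - \frac{4}{W}$
$k{\left(c,R \right)} = 3 + R + c$ ($k{\left(c,R \right)} = \left(3 + R\right) + c = 3 + R + c$)
$p{\left(Q \right)} = - \frac{\sqrt{-24 + Q}}{7}$ ($p{\left(Q \right)} = - \frac{\sqrt{\left(3 + \left(-20 + 5 \left(-2\right)\right) + 3\right) + Q}}{7} = - \frac{\sqrt{\left(3 - 30 + 3\right) + Q}}{7} = - \frac{\sqrt{-24 + Q}}{7}$)
$p{\left(u{\left(-4,3 \right)} \right)} 3 \left(-5\right) = - \frac{\sqrt{-24 - \frac{4}{-4}}}{7} \cdot 3 \left(-5\right) = - \frac{\sqrt{-24 - -1}}{7} \cdot 3 \left(-5\right) = - \frac{\sqrt{-24 + 1}}{7} \cdot 3 \left(-5\right) = - \frac{\sqrt{-23}}{7} \cdot 3 \left(-5\right) = - \frac{i \sqrt{23}}{7} \cdot 3 \left(-5\right) = - \frac{3 i \sqrt{23}}{7} \left(-5\right) = \frac{15 i \sqrt{23}}{7}$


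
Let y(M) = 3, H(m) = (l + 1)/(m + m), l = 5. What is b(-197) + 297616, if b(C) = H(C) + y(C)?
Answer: 58630940/197 ≈ 2.9762e+5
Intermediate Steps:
H(m) = 3/m (H(m) = (5 + 1)/(m + m) = 6/((2*m)) = 6*(1/(2*m)) = 3/m)
b(C) = 3 + 3/C (b(C) = 3/C + 3 = 3 + 3/C)
b(-197) + 297616 = (3 + 3/(-197)) + 297616 = (3 + 3*(-1/197)) + 297616 = (3 - 3/197) + 297616 = 588/197 + 297616 = 58630940/197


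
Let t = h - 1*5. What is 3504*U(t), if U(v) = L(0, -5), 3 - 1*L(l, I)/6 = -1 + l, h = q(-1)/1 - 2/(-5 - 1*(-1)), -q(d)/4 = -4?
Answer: 84096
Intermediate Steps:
q(d) = 16 (q(d) = -4*(-4) = 16)
h = 33/2 (h = 16/1 - 2/(-5 - 1*(-1)) = 16*1 - 2/(-5 + 1) = 16 - 2/(-4) = 16 - 2*(-1/4) = 16 + 1/2 = 33/2 ≈ 16.500)
t = 23/2 (t = 33/2 - 1*5 = 33/2 - 5 = 23/2 ≈ 11.500)
L(l, I) = 24 - 6*l (L(l, I) = 18 - 6*(-1 + l) = 18 + (6 - 6*l) = 24 - 6*l)
U(v) = 24 (U(v) = 24 - 6*0 = 24 + 0 = 24)
3504*U(t) = 3504*24 = 84096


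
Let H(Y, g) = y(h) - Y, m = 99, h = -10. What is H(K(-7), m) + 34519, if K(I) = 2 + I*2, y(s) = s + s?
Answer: 34511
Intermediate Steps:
y(s) = 2*s
K(I) = 2 + 2*I
H(Y, g) = -20 - Y (H(Y, g) = 2*(-10) - Y = -20 - Y)
H(K(-7), m) + 34519 = (-20 - (2 + 2*(-7))) + 34519 = (-20 - (2 - 14)) + 34519 = (-20 - 1*(-12)) + 34519 = (-20 + 12) + 34519 = -8 + 34519 = 34511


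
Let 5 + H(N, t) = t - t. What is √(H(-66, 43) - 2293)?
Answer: I*√2298 ≈ 47.937*I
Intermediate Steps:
H(N, t) = -5 (H(N, t) = -5 + (t - t) = -5 + 0 = -5)
√(H(-66, 43) - 2293) = √(-5 - 2293) = √(-2298) = I*√2298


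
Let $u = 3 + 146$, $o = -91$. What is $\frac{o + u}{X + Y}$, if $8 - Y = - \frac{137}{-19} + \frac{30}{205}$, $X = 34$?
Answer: $\frac{45182}{26987} \approx 1.6742$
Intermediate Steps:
$u = 149$
$Y = \frac{501}{779}$ ($Y = 8 - \left(- \frac{137}{-19} + \frac{30}{205}\right) = 8 - \left(\left(-137\right) \left(- \frac{1}{19}\right) + 30 \cdot \frac{1}{205}\right) = 8 - \left(\frac{137}{19} + \frac{6}{41}\right) = 8 - \frac{5731}{779} = \frac{501}{779} \approx 0.64313$)
$\frac{o + u}{X + Y} = \frac{-91 + 149}{34 + \frac{501}{779}} = \frac{58}{\frac{26987}{779}} = 58 \cdot \frac{779}{26987} = \frac{45182}{26987}$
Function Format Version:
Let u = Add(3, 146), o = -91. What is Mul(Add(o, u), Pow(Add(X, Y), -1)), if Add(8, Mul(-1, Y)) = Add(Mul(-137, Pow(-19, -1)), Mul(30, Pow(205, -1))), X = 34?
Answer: Rational(45182, 26987) ≈ 1.6742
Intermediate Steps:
u = 149
Y = Rational(501, 779) (Y = Add(8, Mul(-1, Add(Mul(-137, Pow(-19, -1)), Mul(30, Pow(205, -1))))) = Add(8, Mul(-1, Add(Mul(-137, Rational(-1, 19)), Mul(30, Rational(1, 205))))) = Add(8, Mul(-1, Add(Rational(137, 19), Rational(6, 41)))) = Add(8, Mul(-1, Rational(5731, 779))) = Add(8, Rational(-5731, 779)) = Rational(501, 779) ≈ 0.64313)
Mul(Add(o, u), Pow(Add(X, Y), -1)) = Mul(Add(-91, 149), Pow(Add(34, Rational(501, 779)), -1)) = Mul(58, Pow(Rational(26987, 779), -1)) = Mul(58, Rational(779, 26987)) = Rational(45182, 26987)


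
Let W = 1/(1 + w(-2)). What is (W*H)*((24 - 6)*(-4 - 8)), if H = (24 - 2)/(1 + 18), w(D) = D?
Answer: 4752/19 ≈ 250.11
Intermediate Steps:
H = 22/19 ≈ 1.1579
W = -1 (W = 1/(1 - 2) = 1/(-1) = -1)
(W*H)*((24 - 6)*(-4 - 8)) = (-1*22/19)*((24 - 6)*(-4 - 8)) = -396*(-12)/19 = -22/19*(-216) = 4752/19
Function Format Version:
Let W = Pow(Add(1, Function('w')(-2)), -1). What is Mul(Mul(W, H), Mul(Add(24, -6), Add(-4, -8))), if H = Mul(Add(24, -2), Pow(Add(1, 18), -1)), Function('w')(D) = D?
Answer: Rational(4752, 19) ≈ 250.11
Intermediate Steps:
H = Rational(22, 19) (H = Mul(22, Pow(19, -1)) = Mul(22, Rational(1, 19)) = Rational(22, 19) ≈ 1.1579)
W = -1 (W = Pow(Add(1, -2), -1) = Pow(-1, -1) = -1)
Mul(Mul(W, H), Mul(Add(24, -6), Add(-4, -8))) = Mul(Mul(-1, Rational(22, 19)), Mul(Add(24, -6), Add(-4, -8))) = Mul(Rational(-22, 19), Mul(18, -12)) = Mul(Rational(-22, 19), -216) = Rational(4752, 19)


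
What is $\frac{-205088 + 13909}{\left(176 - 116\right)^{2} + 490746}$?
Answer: $- \frac{191179}{494346} \approx -0.38673$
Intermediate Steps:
$\frac{-205088 + 13909}{\left(176 - 116\right)^{2} + 490746} = - \frac{191179}{\left(176 - 116\right)^{2} + 490746} = - \frac{191179}{60^{2} + 490746} = - \frac{191179}{3600 + 490746} = - \frac{191179}{494346}$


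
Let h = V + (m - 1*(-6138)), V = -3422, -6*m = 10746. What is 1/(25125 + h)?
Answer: 1/26050 ≈ 3.8388e-5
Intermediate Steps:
m = -1791 (m = -⅙*10746 = -1791)
h = 925 (h = -3422 + (-1791 - 1*(-6138)) = -3422 + (-1791 + 6138) = -3422 + 4347 = 925)
1/(25125 + h) = 1/(25125 + 925) = 1/26050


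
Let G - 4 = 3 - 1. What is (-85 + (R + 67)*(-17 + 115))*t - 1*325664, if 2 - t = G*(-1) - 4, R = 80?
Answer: -153812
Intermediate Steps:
G = 6 (G = 4 + (3 - 1) = 4 + 2 = 6)
t = 12 (t = 2 - (6*(-1) - 4) = 2 - (-6 - 4) = 2 - 1*(-10) = 2 + 10 = 12)
(-85 + (R + 67)*(-17 + 115))*t - 1*325664 = (-85 + (80 + 67)*(-17 + 115))*12 - 1*325664 = (-85 + 147*98)*12 - 325664 = (-85 + 14406)*12 - 325664 = 14321*12 - 325664 = 171852 - 325664 = -153812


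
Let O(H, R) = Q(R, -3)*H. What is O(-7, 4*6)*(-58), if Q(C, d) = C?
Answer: 9744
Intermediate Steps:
O(H, R) = H*R (O(H, R) = R*H = H*R)
O(-7, 4*6)*(-58) = -28*6*(-58) = -7*24*(-58) = -168*(-58) = 9744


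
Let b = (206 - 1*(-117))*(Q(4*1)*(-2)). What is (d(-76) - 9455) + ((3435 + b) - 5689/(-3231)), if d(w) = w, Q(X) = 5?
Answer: -30126617/3231 ≈ -9324.2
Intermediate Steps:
b = -3230 (b = (206 - 1*(-117))*(5*(-2)) = (206 + 117)*(-10) = 323*(-10) = -3230)
(d(-76) - 9455) + ((3435 + b) - 5689/(-3231)) = (-76 - 9455) + ((3435 - 3230) - 5689/(-3231)) = -9531 + (205 - 5689*(-1/3231)) = -9531 + (205 + 5689/3231) = -9531 + 668044/3231 = -30126617/3231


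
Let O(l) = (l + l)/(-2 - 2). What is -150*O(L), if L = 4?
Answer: 300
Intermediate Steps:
O(l) = -l/2 (O(l) = (2*l)/(-4) = (2*l)*(-1/4) = -l/2)
-150*O(L) = -(-75)*4 = -150*(-2) = 300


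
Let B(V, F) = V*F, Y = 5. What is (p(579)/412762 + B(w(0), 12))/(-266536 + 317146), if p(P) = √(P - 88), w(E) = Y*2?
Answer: 4/1687 + √491/20889884820 ≈ 0.0023711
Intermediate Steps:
w(E) = 10 (w(E) = 5*2 = 10)
p(P) = √(-88 + P)
B(V, F) = F*V
(p(579)/412762 + B(w(0), 12))/(-266536 + 317146) = (√(-88 + 579)/412762 + 12*10)/(-266536 + 317146) = (√491*(1/412762) + 120)/50610 = (√491/412762 + 120)*(1/50610) = (120 + √491/412762)*(1/50610) = 4/1687 + √491/20889884820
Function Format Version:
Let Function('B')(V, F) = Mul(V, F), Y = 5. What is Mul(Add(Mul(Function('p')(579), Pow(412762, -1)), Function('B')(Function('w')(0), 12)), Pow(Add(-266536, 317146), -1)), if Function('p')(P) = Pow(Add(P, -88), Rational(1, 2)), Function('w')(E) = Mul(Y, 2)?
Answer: Add(Rational(4, 1687), Mul(Rational(1, 20889884820), Pow(491, Rational(1, 2)))) ≈ 0.0023711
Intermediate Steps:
Function('w')(E) = 10 (Function('w')(E) = Mul(5, 2) = 10)
Function('p')(P) = Pow(Add(-88, P), Rational(1, 2))
Function('B')(V, F) = Mul(F, V)
Mul(Add(Mul(Function('p')(579), Pow(412762, -1)), Function('B')(Function('w')(0), 12)), Pow(Add(-266536, 317146), -1)) = Mul(Add(Mul(Pow(Add(-88, 579), Rational(1, 2)), Pow(412762, -1)), Mul(12, 10)), Pow(Add(-266536, 317146), -1)) = Mul(Add(Mul(Pow(491, Rational(1, 2)), Rational(1, 412762)), 120), Pow(50610, -1)) = Mul(Add(Mul(Rational(1, 412762), Pow(491, Rational(1, 2))), 120), Rational(1, 50610)) = Mul(Add(120, Mul(Rational(1, 412762), Pow(491, Rational(1, 2)))), Rational(1, 50610)) = Add(Rational(4, 1687), Mul(Rational(1, 20889884820), Pow(491, Rational(1, 2))))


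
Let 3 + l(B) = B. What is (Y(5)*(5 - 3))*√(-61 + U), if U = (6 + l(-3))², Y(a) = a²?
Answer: 50*I*√61 ≈ 390.51*I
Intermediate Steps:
l(B) = -3 + B
U = 0 (U = (6 + (-3 - 3))² = (6 - 6)² = 0² = 0)
(Y(5)*(5 - 3))*√(-61 + U) = (5²*(5 - 3))*√(-61 + 0) = (25*2)*√(-61) = 50*(I*√61) = 50*I*√61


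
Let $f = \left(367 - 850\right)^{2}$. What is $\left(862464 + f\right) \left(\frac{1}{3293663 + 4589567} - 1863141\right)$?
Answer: $- \frac{16093947822320903037}{7883230} \approx -2.0415 \cdot 10^{12}$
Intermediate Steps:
$f = 233289$ ($f = \left(-483\right)^{2} = 233289$)
$\left(862464 + f\right) \left(\frac{1}{3293663 + 4589567} - 1863141\right) = \left(862464 + 233289\right) \left(\frac{1}{3293663 + 4589567} - 1863141\right) = 1095753 \left(\frac{1}{7883230} - 1863141\right) = 1095753 \left(- \frac{14687569025429}{7883230}\right) = - \frac{16093947822320903037}{7883230}$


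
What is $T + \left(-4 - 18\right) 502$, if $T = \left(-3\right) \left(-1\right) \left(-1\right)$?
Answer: $-11047$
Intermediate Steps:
$T = -3$ ($T = 3 \left(-1\right) = -3$)
$T + \left(-4 - 18\right) 502 = -3 + \left(-4 - 18\right) 502 = -3 - 11044 = -11047$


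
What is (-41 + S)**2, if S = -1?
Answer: 1764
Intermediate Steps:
(-41 + S)**2 = (-41 - 1)**2 = (-42)**2 = 1764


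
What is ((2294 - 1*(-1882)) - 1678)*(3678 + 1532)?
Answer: 13014580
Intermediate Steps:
((2294 - 1*(-1882)) - 1678)*(3678 + 1532) = ((2294 + 1882) - 1678)*5210 = (4176 - 1678)*5210 = 2498*5210 = 13014580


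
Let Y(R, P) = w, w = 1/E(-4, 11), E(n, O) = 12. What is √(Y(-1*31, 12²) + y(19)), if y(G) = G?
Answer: √687/6 ≈ 4.3684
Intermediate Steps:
w = 1/12 ≈ 0.083333
Y(R, P) = 1/12
√(Y(-1*31, 12²) + y(19)) = √(1/12 + 19) = √(229/12) = √687/6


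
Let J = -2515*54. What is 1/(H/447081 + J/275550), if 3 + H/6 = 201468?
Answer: 1368812995/3026266821 ≈ 0.45231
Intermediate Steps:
J = -135810
H = 1208790 (H = -18 + 6*201468 = -18 + 1208808 = 1208790)
1/(H/447081 + J/275550) = 1/(1208790/447081 - 135810/275550) = 1/(1208790*(1/447081) - 135810*1/275550) = 1/(402930/149027 - 4527/9185) = 1/(3026266821/1368812995) = 1368812995/3026266821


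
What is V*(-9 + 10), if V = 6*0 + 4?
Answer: 4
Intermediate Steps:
V = 4 (V = 0 + 4 = 4)
V*(-9 + 10) = 4*(-9 + 10) = 4*1 = 4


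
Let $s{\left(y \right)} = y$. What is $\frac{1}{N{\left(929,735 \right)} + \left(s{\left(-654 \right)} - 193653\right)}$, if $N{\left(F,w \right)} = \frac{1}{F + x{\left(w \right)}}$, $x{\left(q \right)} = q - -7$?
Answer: $- \frac{1671}{324686996} \approx -5.1465 \cdot 10^{-6}$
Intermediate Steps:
$x{\left(q \right)} = 7 + q$ ($x{\left(q \right)} = q + 7 = 7 + q$)
$N{\left(F,w \right)} = \frac{1}{7 + F + w}$ ($N{\left(F,w \right)} = \frac{1}{F + \left(7 + w\right)} = \frac{1}{7 + F + w}$)
$\frac{1}{N{\left(929,735 \right)} + \left(s{\left(-654 \right)} - 193653\right)} = \frac{1}{\frac{1}{7 + 929 + 735} - 194307} = \frac{1}{\frac{1}{1671} - 194307} = \frac{1}{- \frac{324686996}{1671}} = - \frac{1671}{324686996}$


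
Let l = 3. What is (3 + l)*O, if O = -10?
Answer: -60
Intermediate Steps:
(3 + l)*O = (3 + 3)*(-10) = 6*(-10) = -60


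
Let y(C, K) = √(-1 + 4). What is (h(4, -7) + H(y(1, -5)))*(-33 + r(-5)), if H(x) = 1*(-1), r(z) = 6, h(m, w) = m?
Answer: -81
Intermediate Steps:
y(C, K) = √3
H(x) = -1
(h(4, -7) + H(y(1, -5)))*(-33 + r(-5)) = (4 - 1)*(-33 + 6) = 3*(-27) = -81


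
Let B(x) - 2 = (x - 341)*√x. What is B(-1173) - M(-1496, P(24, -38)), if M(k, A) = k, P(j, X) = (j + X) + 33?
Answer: 1498 - 1514*I*√1173 ≈ 1498.0 - 51853.0*I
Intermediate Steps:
P(j, X) = 33 + X + j (P(j, X) = (X + j) + 33 = 33 + X + j)
B(x) = 2 + √x*(-341 + x) (B(x) = 2 + (x - 341)*√x = 2 + (-341 + x)*√x = 2 + √x*(-341 + x))
B(-1173) - M(-1496, P(24, -38)) = (2 + (-1173)^(3/2) - 341*I*√1173) - 1*(-1496) = (2 - 1173*I*√1173 - 341*I*√1173) + 1496 = (2 - 1514*I*√1173) + 1496 = 1498 - 1514*I*√1173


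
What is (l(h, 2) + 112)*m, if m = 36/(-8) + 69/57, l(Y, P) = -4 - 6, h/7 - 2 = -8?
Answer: -6375/19 ≈ -335.53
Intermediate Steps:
h = -42 (h = 14 + 7*(-8) = 14 - 56 = -42)
l(Y, P) = -10
m = -125/38 (m = 36*(-⅛) + 69*(1/57) = -9/2 + 23/19 = -125/38 ≈ -3.2895)
(l(h, 2) + 112)*m = (-10 + 112)*(-125/38) = 102*(-125/38) = -6375/19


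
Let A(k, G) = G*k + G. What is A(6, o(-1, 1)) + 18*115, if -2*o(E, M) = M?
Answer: 4133/2 ≈ 2066.5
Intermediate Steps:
o(E, M) = -M/2
A(k, G) = G + G*k
A(6, o(-1, 1)) + 18*115 = (-1/2*1)*(1 + 6) + 18*115 = -1/2*7 + 2070 = -7/2 + 2070 = 4133/2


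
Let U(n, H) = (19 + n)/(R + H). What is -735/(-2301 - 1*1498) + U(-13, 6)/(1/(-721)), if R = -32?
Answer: 8226792/49387 ≈ 166.58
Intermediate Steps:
U(n, H) = (19 + n)/(-32 + H)
-735/(-2301 - 1*1498) + U(-13, 6)/(1/(-721)) = -735/(-2301 - 1*1498) + ((19 - 13)/(-32 + 6))/(1/(-721)) = -735/(-2301 - 1498) + (6/(-26))/(-1/721) = -735/(-3799) - 1/26*6*(-721) = -735*(-1/3799) - 3/13*(-721) = 735/3799 + 2163/13 = 8226792/49387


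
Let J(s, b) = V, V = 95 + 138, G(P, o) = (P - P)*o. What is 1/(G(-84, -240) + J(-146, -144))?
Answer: 1/233 ≈ 0.0042918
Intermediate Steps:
G(P, o) = 0 (G(P, o) = 0*o = 0)
V = 233
J(s, b) = 233
1/(G(-84, -240) + J(-146, -144)) = 1/(0 + 233) = 1/233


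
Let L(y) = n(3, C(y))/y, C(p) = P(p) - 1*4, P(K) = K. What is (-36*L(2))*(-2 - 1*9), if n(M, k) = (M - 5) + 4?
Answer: 396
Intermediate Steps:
C(p) = -4 + p (C(p) = p - 1*4 = p - 4 = -4 + p)
n(M, k) = -1 + M (n(M, k) = (-5 + M) + 4 = -1 + M)
L(y) = 2/y (L(y) = (-1 + 3)/y = 2/y)
(-36*L(2))*(-2 - 1*9) = (-72/2)*(-2 - 1*9) = (-72/2)*(-2 - 9) = -36*1*(-11) = -36*(-11) = 396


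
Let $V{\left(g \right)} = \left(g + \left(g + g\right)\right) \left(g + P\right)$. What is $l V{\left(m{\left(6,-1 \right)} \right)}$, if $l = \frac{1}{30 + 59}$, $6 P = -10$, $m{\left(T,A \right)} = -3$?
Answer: $\frac{42}{89} \approx 0.47191$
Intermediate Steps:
$P = - \frac{5}{3}$ ($P = \frac{1}{6} \left(-10\right) = - \frac{5}{3} \approx -1.6667$)
$l = \frac{1}{89} \approx 0.011236$
$V{\left(g \right)} = 3 g \left(- \frac{5}{3} + g\right)$ ($V{\left(g \right)} = \left(g + \left(g + g\right)\right) \left(g - \frac{5}{3}\right) = \left(g + 2 g\right) \left(- \frac{5}{3} + g\right) = 3 g \left(- \frac{5}{3} + g\right)$)
$l V{\left(m{\left(6,-1 \right)} \right)} = \frac{\left(-3\right) \left(-5 + 3 \left(-3\right)\right)}{89} = \frac{\left(-3\right) \left(-5 - 9\right)}{89} = \frac{\left(-3\right) \left(-14\right)}{89} = \frac{1}{89} \cdot 42 = \frac{42}{89}$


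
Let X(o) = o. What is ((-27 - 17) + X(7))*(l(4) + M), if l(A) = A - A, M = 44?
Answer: -1628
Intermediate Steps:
l(A) = 0
((-27 - 17) + X(7))*(l(4) + M) = ((-27 - 17) + 7)*(0 + 44) = (-44 + 7)*44 = -37*44 = -1628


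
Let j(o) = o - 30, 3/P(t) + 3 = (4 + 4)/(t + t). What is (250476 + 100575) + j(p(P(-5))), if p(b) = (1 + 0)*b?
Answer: 6669384/19 ≈ 3.5102e+5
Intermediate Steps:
P(t) = 3/(-3 + 4/t) (P(t) = 3/(-3 + (4 + 4)/(t + t)) = 3/(-3 + 8/((2*t))) = 3/(-3 + 8*(1/(2*t))) = 3/(-3 + 4/t))
p(b) = b (p(b) = 1*b = b)
j(o) = -30 + o
(250476 + 100575) + j(p(P(-5))) = (250476 + 100575) + (-30 - 3*(-5)/(-4 + 3*(-5))) = 351051 + (-30 - 3*(-5)/(-4 - 15)) = 351051 + (-30 - 3*(-5)/(-19)) = 351051 + (-30 - 3*(-5)*(-1/19)) = 351051 + (-30 - 15/19) = 351051 - 585/19 = 6669384/19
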